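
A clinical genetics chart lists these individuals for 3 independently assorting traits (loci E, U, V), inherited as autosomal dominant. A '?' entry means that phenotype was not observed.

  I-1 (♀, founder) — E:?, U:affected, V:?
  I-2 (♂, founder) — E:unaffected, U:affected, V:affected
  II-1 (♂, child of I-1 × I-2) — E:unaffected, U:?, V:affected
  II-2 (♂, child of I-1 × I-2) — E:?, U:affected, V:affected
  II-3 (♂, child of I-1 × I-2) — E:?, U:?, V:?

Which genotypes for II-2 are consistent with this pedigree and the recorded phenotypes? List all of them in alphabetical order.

E/I-1 ? ·: ee|Ee
E/I-2 un ·: ee
E/II-1 un I-1×I-2: ee
E/II-2 ? I-1×I-2: ee|Ee
E/II-3 ? I-1×I-2: ee|Ee
⇒ E over [I-1,I-2,II-1,II-2,II-3]: 5 consistent
U/I-1 aff ·: Uu|UU
U/I-2 aff ·: Uu|UU
U/II-1 ? I-1×I-2: uu|Uu|UU
U/II-2 aff I-1×I-2: Uu|UU
U/II-3 ? I-1×I-2: uu|Uu|UU
⇒ U over [I-1,I-2,II-1,II-2,II-3]: 35 consistent
V/I-1 ? ·: vv|Vv|VV
V/I-2 aff ·: Vv|VV
V/II-1 aff I-1×I-2: Vv|VV
V/II-2 aff I-1×I-2: Vv|VV
V/II-3 ? I-1×I-2: vv|Vv|VV
⇒ V over [I-1,I-2,II-1,II-2,II-3]: 32 consistent

II-2 ∈ {Ee UU VV, Ee UU Vv, Ee Uu VV, Ee Uu Vv, ee UU VV, ee UU Vv, ee Uu VV, ee Uu Vv}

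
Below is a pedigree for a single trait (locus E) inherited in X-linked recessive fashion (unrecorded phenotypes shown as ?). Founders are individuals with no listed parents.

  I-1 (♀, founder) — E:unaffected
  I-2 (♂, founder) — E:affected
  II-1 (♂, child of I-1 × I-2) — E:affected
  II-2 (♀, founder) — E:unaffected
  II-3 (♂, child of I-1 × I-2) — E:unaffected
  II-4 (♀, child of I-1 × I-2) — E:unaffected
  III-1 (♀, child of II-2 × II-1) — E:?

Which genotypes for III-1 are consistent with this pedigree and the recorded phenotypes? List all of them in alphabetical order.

III-1 ∈ {X^EX^e, X^eX^e}

E/I-1 un ·: X^EX^e
E/I-2 aff ·: X^eY
E/II-1 aff I-1×I-2: X^eY
E/II-2 un ·: X^EX^E|X^EX^e
E/II-3 un I-1×I-2: X^EY
E/II-4 un I-1×I-2: X^EX^e
E/III-1 ? II-2×II-1: X^EX^e|X^eX^e
⇒ E over [I-1,I-2,II-1,II-2,II-3,II-4,III-1]: 3 consistent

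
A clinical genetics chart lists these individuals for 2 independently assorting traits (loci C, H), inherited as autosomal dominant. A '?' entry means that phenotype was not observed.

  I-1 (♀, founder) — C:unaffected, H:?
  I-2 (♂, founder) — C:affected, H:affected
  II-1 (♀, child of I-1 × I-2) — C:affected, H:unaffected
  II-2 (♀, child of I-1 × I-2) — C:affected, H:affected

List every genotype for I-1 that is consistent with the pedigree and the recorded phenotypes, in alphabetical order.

I-1 ∈ {cc Hh, cc hh}

C/I-1 un ·: cc
C/I-2 aff ·: Cc|CC
C/II-1 aff I-1×I-2: Cc
C/II-2 aff I-1×I-2: Cc
⇒ C over [I-1,I-2,II-1,II-2]: 2 consistent
H/I-1 ? ·: hh|Hh
H/I-2 aff ·: Hh
H/II-1 un I-1×I-2: hh
H/II-2 aff I-1×I-2: Hh|HH
⇒ H over [I-1,I-2,II-1,II-2]: 3 consistent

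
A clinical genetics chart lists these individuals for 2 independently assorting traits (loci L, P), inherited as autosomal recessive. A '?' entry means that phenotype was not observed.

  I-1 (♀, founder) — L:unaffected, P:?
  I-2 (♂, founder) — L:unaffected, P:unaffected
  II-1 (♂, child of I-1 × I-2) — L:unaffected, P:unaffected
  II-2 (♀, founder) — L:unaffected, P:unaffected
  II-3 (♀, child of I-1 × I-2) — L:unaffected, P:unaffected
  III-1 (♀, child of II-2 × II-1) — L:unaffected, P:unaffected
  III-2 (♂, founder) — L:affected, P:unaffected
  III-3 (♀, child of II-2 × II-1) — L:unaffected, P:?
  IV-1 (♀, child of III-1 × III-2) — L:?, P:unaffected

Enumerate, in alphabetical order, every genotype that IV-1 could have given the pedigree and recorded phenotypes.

L/I-1 un ·: LL|Ll
L/I-2 un ·: LL|Ll
L/II-1 un I-1×I-2: LL|Ll
L/II-2 un ·: LL|Ll
L/II-3 un I-1×I-2: LL|Ll
L/III-1 un II-2×II-1: LL|Ll
L/III-2 aff ·: ll
L/III-3 un II-2×II-1: LL|Ll
L/IV-1 ? III-1×III-2: Ll|ll
⇒ L over [I-1,I-2,II-1,II-2,II-3,III-1,III-2,III-3,IV-1]: 121 consistent
P/I-1 ? ·: PP|Pp|pp
P/I-2 un ·: PP|Pp
P/II-1 un I-1×I-2: PP|Pp
P/II-2 un ·: PP|Pp
P/II-3 un I-1×I-2: PP|Pp
P/III-1 un II-2×II-1: PP|Pp
P/III-2 un ·: PP|Pp
P/III-3 ? II-2×II-1: PP|Pp|pp
P/IV-1 un III-1×III-2: PP|Pp
⇒ P over [I-1,I-2,II-1,II-2,II-3,III-1,III-2,III-3,IV-1]: 399 consistent

IV-1 ∈ {Ll PP, Ll Pp, ll PP, ll Pp}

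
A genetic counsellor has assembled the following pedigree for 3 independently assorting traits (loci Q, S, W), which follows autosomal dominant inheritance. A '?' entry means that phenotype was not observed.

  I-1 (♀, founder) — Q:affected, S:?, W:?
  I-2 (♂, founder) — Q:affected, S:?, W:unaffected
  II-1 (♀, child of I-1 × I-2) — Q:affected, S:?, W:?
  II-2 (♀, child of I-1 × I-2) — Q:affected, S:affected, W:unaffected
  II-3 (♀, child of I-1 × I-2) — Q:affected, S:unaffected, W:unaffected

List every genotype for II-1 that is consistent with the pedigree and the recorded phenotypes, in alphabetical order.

Q/I-1 aff ·: Qq|QQ
Q/I-2 aff ·: Qq|QQ
Q/II-1 aff I-1×I-2: Qq|QQ
Q/II-2 aff I-1×I-2: Qq|QQ
Q/II-3 aff I-1×I-2: Qq|QQ
⇒ Q over [I-1,I-2,II-1,II-2,II-3]: 25 consistent
S/I-1 ? ·: ss|Ss
S/I-2 ? ·: ss|Ss
S/II-1 ? I-1×I-2: ss|Ss|SS
S/II-2 aff I-1×I-2: Ss|SS
S/II-3 un I-1×I-2: ss
⇒ S over [I-1,I-2,II-1,II-2,II-3]: 10 consistent
W/I-1 ? ·: ww|Ww
W/I-2 un ·: ww
W/II-1 ? I-1×I-2: ww|Ww
W/II-2 un I-1×I-2: ww
W/II-3 un I-1×I-2: ww
⇒ W over [I-1,I-2,II-1,II-2,II-3]: 3 consistent

II-1 ∈ {QQ SS Ww, QQ SS ww, QQ Ss Ww, QQ Ss ww, QQ ss Ww, QQ ss ww, Qq SS Ww, Qq SS ww, Qq Ss Ww, Qq Ss ww, Qq ss Ww, Qq ss ww}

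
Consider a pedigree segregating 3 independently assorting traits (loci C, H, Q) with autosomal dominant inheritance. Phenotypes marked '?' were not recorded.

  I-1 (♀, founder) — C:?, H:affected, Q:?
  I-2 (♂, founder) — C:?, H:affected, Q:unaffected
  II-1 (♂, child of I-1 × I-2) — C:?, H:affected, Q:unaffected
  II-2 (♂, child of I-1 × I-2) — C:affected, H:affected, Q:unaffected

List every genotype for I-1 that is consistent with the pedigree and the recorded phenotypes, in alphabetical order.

I-1 ∈ {CC HH Qq, CC HH qq, CC Hh Qq, CC Hh qq, Cc HH Qq, Cc HH qq, Cc Hh Qq, Cc Hh qq, cc HH Qq, cc HH qq, cc Hh Qq, cc Hh qq}

C/I-1 ? ·: cc|Cc|CC
C/I-2 ? ·: cc|Cc|CC
C/II-1 ? I-1×I-2: cc|Cc|CC
C/II-2 aff I-1×I-2: Cc|CC
⇒ C over [I-1,I-2,II-1,II-2]: 21 consistent
H/I-1 aff ·: Hh|HH
H/I-2 aff ·: Hh|HH
H/II-1 aff I-1×I-2: Hh|HH
H/II-2 aff I-1×I-2: Hh|HH
⇒ H over [I-1,I-2,II-1,II-2]: 13 consistent
Q/I-1 ? ·: qq|Qq
Q/I-2 un ·: qq
Q/II-1 un I-1×I-2: qq
Q/II-2 un I-1×I-2: qq
⇒ Q over [I-1,I-2,II-1,II-2]: 2 consistent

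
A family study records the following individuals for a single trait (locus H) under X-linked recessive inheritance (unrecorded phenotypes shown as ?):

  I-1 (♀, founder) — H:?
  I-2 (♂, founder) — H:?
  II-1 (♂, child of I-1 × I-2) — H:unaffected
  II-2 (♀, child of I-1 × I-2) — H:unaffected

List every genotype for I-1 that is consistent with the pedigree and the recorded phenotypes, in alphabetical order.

H/I-1 ? ·: X^HX^H|X^HX^h
H/I-2 ? ·: X^HY|X^hY
H/II-1 un I-1×I-2: X^HY
H/II-2 un I-1×I-2: X^HX^H|X^HX^h
⇒ H over [I-1,I-2,II-1,II-2]: 5 consistent

I-1 ∈ {X^HX^H, X^HX^h}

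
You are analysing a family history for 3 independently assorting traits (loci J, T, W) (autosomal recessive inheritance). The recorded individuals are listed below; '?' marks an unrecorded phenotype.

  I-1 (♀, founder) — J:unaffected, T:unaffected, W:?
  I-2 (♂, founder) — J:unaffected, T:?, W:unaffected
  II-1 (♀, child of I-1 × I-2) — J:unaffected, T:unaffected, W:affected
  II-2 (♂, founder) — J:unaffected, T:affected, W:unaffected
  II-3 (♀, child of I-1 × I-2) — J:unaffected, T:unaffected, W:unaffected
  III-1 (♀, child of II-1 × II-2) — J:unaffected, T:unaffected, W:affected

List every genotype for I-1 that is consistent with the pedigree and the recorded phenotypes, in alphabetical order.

J/I-1 un ·: JJ|Jj
J/I-2 un ·: JJ|Jj
J/II-1 un I-1×I-2: JJ|Jj
J/II-2 un ·: JJ|Jj
J/II-3 un I-1×I-2: JJ|Jj
J/III-1 un II-1×II-2: JJ|Jj
⇒ J over [I-1,I-2,II-1,II-2,II-3,III-1]: 45 consistent
T/I-1 un ·: TT|Tt
T/I-2 ? ·: TT|Tt|tt
T/II-1 un I-1×I-2: TT|Tt
T/II-2 aff ·: tt
T/II-3 un I-1×I-2: TT|Tt
T/III-1 un II-1×II-2: Tt
⇒ T over [I-1,I-2,II-1,II-2,II-3,III-1]: 15 consistent
W/I-1 ? ·: Ww|ww
W/I-2 un ·: Ww
W/II-1 aff I-1×I-2: ww
W/II-2 un ·: Ww
W/II-3 un I-1×I-2: WW|Ww
W/III-1 aff II-1×II-2: ww
⇒ W over [I-1,I-2,II-1,II-2,II-3,III-1]: 3 consistent

I-1 ∈ {JJ TT Ww, JJ TT ww, JJ Tt Ww, JJ Tt ww, Jj TT Ww, Jj TT ww, Jj Tt Ww, Jj Tt ww}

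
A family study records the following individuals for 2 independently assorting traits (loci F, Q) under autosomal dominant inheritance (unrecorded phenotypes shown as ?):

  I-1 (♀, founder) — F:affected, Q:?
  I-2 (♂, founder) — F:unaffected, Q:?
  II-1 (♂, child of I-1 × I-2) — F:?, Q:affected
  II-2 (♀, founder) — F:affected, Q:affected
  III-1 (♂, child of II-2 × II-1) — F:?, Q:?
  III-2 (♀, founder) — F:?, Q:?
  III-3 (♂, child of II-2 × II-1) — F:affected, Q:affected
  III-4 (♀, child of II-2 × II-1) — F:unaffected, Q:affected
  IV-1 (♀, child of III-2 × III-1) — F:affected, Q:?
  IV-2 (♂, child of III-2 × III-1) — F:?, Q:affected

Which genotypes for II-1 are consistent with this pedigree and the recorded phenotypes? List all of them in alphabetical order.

F/I-1 aff ·: Ff|FF
F/I-2 un ·: ff
F/II-1 ? I-1×I-2: ff|Ff
F/II-2 aff ·: Ff
F/III-1 ? II-2×II-1: ff|Ff|FF
F/III-2 ? ·: ff|Ff|FF
F/III-3 aff II-2×II-1: Ff|FF
F/III-4 un II-2×II-1: ff
F/IV-1 aff III-2×III-1: Ff|FF
F/IV-2 ? III-2×III-1: ff|Ff|FF
⇒ F over [I-1,I-2,II-1,II-2,III-1,III-2,III-3,III-4,IV-1,IV-2]: 99 consistent
Q/I-1 ? ·: qq|Qq|QQ
Q/I-2 ? ·: qq|Qq|QQ
Q/II-1 aff I-1×I-2: Qq|QQ
Q/II-2 aff ·: Qq|QQ
Q/III-1 ? II-2×II-1: qq|Qq|QQ
Q/III-2 ? ·: qq|Qq|QQ
Q/III-3 aff II-2×II-1: Qq|QQ
Q/III-4 aff II-2×II-1: Qq|QQ
Q/IV-1 ? III-2×III-1: qq|Qq|QQ
Q/IV-2 aff III-2×III-1: Qq|QQ
⇒ Q over [I-1,I-2,II-1,II-2,III-1,III-2,III-3,III-4,IV-1,IV-2]: 1404 consistent

II-1 ∈ {Ff QQ, Ff Qq, ff QQ, ff Qq}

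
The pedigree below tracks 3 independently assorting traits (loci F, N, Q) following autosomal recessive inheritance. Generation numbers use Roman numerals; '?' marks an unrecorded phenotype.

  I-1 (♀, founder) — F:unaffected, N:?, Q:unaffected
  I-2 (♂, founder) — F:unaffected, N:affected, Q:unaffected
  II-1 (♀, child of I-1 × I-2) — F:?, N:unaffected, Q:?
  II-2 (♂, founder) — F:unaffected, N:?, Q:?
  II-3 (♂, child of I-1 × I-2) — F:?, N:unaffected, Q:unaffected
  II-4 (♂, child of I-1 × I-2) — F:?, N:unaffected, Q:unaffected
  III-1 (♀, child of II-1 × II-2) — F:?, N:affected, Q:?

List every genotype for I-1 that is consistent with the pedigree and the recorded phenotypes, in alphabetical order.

I-1 ∈ {FF NN QQ, FF NN Qq, FF Nn QQ, FF Nn Qq, Ff NN QQ, Ff NN Qq, Ff Nn QQ, Ff Nn Qq}

F/I-1 un ·: FF|Ff
F/I-2 un ·: FF|Ff
F/II-1 ? I-1×I-2: FF|Ff|ff
F/II-2 un ·: FF|Ff
F/II-3 ? I-1×I-2: FF|Ff|ff
F/II-4 ? I-1×I-2: FF|Ff|ff
F/III-1 ? II-1×II-2: FF|Ff|ff
⇒ F over [I-1,I-2,II-1,II-2,II-3,II-4,III-1]: 166 consistent
N/I-1 ? ·: NN|Nn
N/I-2 aff ·: nn
N/II-1 un I-1×I-2: Nn
N/II-2 ? ·: Nn|nn
N/II-3 un I-1×I-2: Nn
N/II-4 un I-1×I-2: Nn
N/III-1 aff II-1×II-2: nn
⇒ N over [I-1,I-2,II-1,II-2,II-3,II-4,III-1]: 4 consistent
Q/I-1 un ·: QQ|Qq
Q/I-2 un ·: QQ|Qq
Q/II-1 ? I-1×I-2: QQ|Qq|qq
Q/II-2 ? ·: QQ|Qq|qq
Q/II-3 un I-1×I-2: QQ|Qq
Q/II-4 un I-1×I-2: QQ|Qq
Q/III-1 ? II-1×II-2: QQ|Qq|qq
⇒ Q over [I-1,I-2,II-1,II-2,II-3,II-4,III-1]: 152 consistent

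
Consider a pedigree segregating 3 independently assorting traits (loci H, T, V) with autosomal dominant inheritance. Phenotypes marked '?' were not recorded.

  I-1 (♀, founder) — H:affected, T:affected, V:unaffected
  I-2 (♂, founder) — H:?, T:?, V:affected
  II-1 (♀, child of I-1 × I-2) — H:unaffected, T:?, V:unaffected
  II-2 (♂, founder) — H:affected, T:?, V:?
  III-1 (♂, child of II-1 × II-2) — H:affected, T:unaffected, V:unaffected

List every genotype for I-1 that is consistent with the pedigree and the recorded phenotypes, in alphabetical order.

I-1 ∈ {Hh TT vv, Hh Tt vv}

H/I-1 aff ·: Hh
H/I-2 ? ·: hh|Hh
H/II-1 un I-1×I-2: hh
H/II-2 aff ·: Hh|HH
H/III-1 aff II-1×II-2: Hh
⇒ H over [I-1,I-2,II-1,II-2,III-1]: 4 consistent
T/I-1 aff ·: Tt|TT
T/I-2 ? ·: tt|Tt|TT
T/II-1 ? I-1×I-2: tt|Tt
T/II-2 ? ·: tt|Tt
T/III-1 un II-1×II-2: tt
⇒ T over [I-1,I-2,II-1,II-2,III-1]: 14 consistent
V/I-1 un ·: vv
V/I-2 aff ·: Vv
V/II-1 un I-1×I-2: vv
V/II-2 ? ·: vv|Vv
V/III-1 un II-1×II-2: vv
⇒ V over [I-1,I-2,II-1,II-2,III-1]: 2 consistent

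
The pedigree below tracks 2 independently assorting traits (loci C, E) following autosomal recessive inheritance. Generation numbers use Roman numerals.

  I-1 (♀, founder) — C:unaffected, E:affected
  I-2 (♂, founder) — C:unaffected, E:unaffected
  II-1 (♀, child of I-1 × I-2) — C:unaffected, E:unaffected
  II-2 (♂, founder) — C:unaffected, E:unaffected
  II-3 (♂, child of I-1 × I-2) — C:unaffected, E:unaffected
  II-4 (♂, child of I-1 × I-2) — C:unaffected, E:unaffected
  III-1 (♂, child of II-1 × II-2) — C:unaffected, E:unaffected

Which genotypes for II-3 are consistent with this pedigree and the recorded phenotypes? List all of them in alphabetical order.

C/I-1 un ·: CC|Cc
C/I-2 un ·: CC|Cc
C/II-1 un I-1×I-2: CC|Cc
C/II-2 un ·: CC|Cc
C/II-3 un I-1×I-2: CC|Cc
C/II-4 un I-1×I-2: CC|Cc
C/III-1 un II-1×II-2: CC|Cc
⇒ C over [I-1,I-2,II-1,II-2,II-3,II-4,III-1]: 87 consistent
E/I-1 aff ·: ee
E/I-2 un ·: EE|Ee
E/II-1 un I-1×I-2: Ee
E/II-2 un ·: EE|Ee
E/II-3 un I-1×I-2: Ee
E/II-4 un I-1×I-2: Ee
E/III-1 un II-1×II-2: EE|Ee
⇒ E over [I-1,I-2,II-1,II-2,II-3,II-4,III-1]: 8 consistent

II-3 ∈ {CC Ee, Cc Ee}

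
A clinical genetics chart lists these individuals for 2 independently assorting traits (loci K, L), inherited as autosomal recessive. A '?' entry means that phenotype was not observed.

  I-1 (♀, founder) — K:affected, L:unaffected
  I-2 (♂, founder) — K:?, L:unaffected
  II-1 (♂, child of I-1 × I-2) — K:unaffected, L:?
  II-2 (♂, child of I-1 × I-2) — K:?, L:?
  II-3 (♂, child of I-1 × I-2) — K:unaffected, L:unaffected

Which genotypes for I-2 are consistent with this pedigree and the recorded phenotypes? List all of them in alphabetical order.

I-2 ∈ {KK LL, KK Ll, Kk LL, Kk Ll}

K/I-1 aff ·: kk
K/I-2 ? ·: KK|Kk
K/II-1 un I-1×I-2: Kk
K/II-2 ? I-1×I-2: Kk|kk
K/II-3 un I-1×I-2: Kk
⇒ K over [I-1,I-2,II-1,II-2,II-3]: 3 consistent
L/I-1 un ·: LL|Ll
L/I-2 un ·: LL|Ll
L/II-1 ? I-1×I-2: LL|Ll|ll
L/II-2 ? I-1×I-2: LL|Ll|ll
L/II-3 un I-1×I-2: LL|Ll
⇒ L over [I-1,I-2,II-1,II-2,II-3]: 35 consistent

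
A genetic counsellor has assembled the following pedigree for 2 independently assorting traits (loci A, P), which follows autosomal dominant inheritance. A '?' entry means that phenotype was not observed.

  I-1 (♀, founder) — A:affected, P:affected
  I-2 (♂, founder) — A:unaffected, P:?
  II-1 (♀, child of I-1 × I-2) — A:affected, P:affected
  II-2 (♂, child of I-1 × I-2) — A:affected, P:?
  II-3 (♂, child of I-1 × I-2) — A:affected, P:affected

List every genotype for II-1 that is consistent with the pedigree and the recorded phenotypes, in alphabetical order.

II-1 ∈ {Aa PP, Aa Pp}

A/I-1 aff ·: Aa|AA
A/I-2 un ·: aa
A/II-1 aff I-1×I-2: Aa
A/II-2 aff I-1×I-2: Aa
A/II-3 aff I-1×I-2: Aa
⇒ A over [I-1,I-2,II-1,II-2,II-3]: 2 consistent
P/I-1 aff ·: Pp|PP
P/I-2 ? ·: pp|Pp|PP
P/II-1 aff I-1×I-2: Pp|PP
P/II-2 ? I-1×I-2: pp|Pp|PP
P/II-3 aff I-1×I-2: Pp|PP
⇒ P over [I-1,I-2,II-1,II-2,II-3]: 32 consistent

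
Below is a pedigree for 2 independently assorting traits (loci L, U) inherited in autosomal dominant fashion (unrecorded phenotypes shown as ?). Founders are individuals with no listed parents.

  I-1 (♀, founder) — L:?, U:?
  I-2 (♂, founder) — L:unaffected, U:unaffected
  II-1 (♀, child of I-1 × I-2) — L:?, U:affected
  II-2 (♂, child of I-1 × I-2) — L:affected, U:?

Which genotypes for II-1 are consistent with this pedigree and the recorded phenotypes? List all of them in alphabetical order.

II-1 ∈ {Ll Uu, ll Uu}

L/I-1 ? ·: Ll|LL
L/I-2 un ·: ll
L/II-1 ? I-1×I-2: ll|Ll
L/II-2 aff I-1×I-2: Ll
⇒ L over [I-1,I-2,II-1,II-2]: 3 consistent
U/I-1 ? ·: Uu|UU
U/I-2 un ·: uu
U/II-1 aff I-1×I-2: Uu
U/II-2 ? I-1×I-2: uu|Uu
⇒ U over [I-1,I-2,II-1,II-2]: 3 consistent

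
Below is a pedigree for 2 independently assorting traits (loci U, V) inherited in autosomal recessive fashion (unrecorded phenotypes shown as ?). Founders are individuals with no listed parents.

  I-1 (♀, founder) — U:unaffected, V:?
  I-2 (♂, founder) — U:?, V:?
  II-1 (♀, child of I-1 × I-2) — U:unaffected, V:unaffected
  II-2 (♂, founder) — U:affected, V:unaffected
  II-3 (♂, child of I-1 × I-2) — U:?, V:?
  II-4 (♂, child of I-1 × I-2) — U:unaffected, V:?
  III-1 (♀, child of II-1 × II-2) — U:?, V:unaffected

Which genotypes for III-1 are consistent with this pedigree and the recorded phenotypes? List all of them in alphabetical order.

III-1 ∈ {Uu VV, Uu Vv, uu VV, uu Vv}

U/I-1 un ·: UU|Uu
U/I-2 ? ·: UU|Uu|uu
U/II-1 un I-1×I-2: UU|Uu
U/II-2 aff ·: uu
U/II-3 ? I-1×I-2: UU|Uu|uu
U/II-4 un I-1×I-2: UU|Uu
U/III-1 ? II-1×II-2: Uu|uu
⇒ U over [I-1,I-2,II-1,II-2,II-3,II-4,III-1]: 49 consistent
V/I-1 ? ·: VV|Vv|vv
V/I-2 ? ·: VV|Vv|vv
V/II-1 un I-1×I-2: VV|Vv
V/II-2 un ·: VV|Vv
V/II-3 ? I-1×I-2: VV|Vv|vv
V/II-4 ? I-1×I-2: VV|Vv|vv
V/III-1 un II-1×II-2: VV|Vv
⇒ V over [I-1,I-2,II-1,II-2,II-3,II-4,III-1]: 162 consistent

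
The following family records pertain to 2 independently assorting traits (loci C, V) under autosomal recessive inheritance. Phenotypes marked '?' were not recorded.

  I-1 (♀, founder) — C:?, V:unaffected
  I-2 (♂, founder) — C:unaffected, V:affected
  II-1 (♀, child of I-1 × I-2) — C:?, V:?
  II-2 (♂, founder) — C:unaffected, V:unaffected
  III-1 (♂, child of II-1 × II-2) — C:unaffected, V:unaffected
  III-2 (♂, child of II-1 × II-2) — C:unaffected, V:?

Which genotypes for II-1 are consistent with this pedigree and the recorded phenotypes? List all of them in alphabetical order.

C/I-1 ? ·: CC|Cc|cc
C/I-2 un ·: CC|Cc
C/II-1 ? I-1×I-2: CC|Cc|cc
C/II-2 un ·: CC|Cc
C/III-1 un II-1×II-2: CC|Cc
C/III-2 un II-1×II-2: CC|Cc
⇒ C over [I-1,I-2,II-1,II-2,III-1,III-2]: 64 consistent
V/I-1 un ·: VV|Vv
V/I-2 aff ·: vv
V/II-1 ? I-1×I-2: Vv|vv
V/II-2 un ·: VV|Vv
V/III-1 un II-1×II-2: VV|Vv
V/III-2 ? II-1×II-2: VV|Vv|vv
⇒ V over [I-1,I-2,II-1,II-2,III-1,III-2]: 23 consistent

II-1 ∈ {CC Vv, CC vv, Cc Vv, Cc vv, cc Vv, cc vv}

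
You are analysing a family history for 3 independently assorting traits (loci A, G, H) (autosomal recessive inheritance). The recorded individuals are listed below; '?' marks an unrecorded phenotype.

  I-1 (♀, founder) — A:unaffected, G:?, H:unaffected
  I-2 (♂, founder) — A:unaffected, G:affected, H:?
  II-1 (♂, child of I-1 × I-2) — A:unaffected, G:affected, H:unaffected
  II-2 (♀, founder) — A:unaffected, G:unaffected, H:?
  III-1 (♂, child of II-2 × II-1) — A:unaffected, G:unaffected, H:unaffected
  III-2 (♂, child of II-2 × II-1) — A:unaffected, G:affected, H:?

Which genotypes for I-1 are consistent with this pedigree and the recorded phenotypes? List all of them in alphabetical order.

A/I-1 un ·: AA|Aa
A/I-2 un ·: AA|Aa
A/II-1 un I-1×I-2: AA|Aa
A/II-2 un ·: AA|Aa
A/III-1 un II-2×II-1: AA|Aa
A/III-2 un II-2×II-1: AA|Aa
⇒ A over [I-1,I-2,II-1,II-2,III-1,III-2]: 44 consistent
G/I-1 ? ·: Gg|gg
G/I-2 aff ·: gg
G/II-1 aff I-1×I-2: gg
G/II-2 un ·: Gg
G/III-1 un II-2×II-1: Gg
G/III-2 aff II-2×II-1: gg
⇒ G over [I-1,I-2,II-1,II-2,III-1,III-2]: 2 consistent
H/I-1 un ·: HH|Hh
H/I-2 ? ·: HH|Hh|hh
H/II-1 un I-1×I-2: HH|Hh
H/II-2 ? ·: HH|Hh|hh
H/III-1 un II-2×II-1: HH|Hh
H/III-2 ? II-2×II-1: HH|Hh|hh
⇒ H over [I-1,I-2,II-1,II-2,III-1,III-2]: 84 consistent

I-1 ∈ {AA Gg HH, AA Gg Hh, AA gg HH, AA gg Hh, Aa Gg HH, Aa Gg Hh, Aa gg HH, Aa gg Hh}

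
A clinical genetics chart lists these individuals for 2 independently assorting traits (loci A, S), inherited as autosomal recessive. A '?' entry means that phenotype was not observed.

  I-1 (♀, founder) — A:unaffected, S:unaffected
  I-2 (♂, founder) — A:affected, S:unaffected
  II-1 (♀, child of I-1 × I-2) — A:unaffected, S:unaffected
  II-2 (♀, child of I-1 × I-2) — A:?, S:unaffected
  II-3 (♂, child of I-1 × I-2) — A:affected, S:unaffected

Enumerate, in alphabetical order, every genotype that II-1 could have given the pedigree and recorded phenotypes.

II-1 ∈ {Aa SS, Aa Ss}

A/I-1 un ·: Aa
A/I-2 aff ·: aa
A/II-1 un I-1×I-2: Aa
A/II-2 ? I-1×I-2: Aa|aa
A/II-3 aff I-1×I-2: aa
⇒ A over [I-1,I-2,II-1,II-2,II-3]: 2 consistent
S/I-1 un ·: SS|Ss
S/I-2 un ·: SS|Ss
S/II-1 un I-1×I-2: SS|Ss
S/II-2 un I-1×I-2: SS|Ss
S/II-3 un I-1×I-2: SS|Ss
⇒ S over [I-1,I-2,II-1,II-2,II-3]: 25 consistent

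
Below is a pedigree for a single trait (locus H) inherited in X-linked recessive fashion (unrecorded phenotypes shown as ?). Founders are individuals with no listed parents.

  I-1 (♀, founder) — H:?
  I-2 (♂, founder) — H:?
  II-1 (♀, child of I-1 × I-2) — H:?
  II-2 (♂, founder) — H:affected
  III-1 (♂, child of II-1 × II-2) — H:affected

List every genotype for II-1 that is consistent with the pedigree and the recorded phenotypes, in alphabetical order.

H/I-1 ? ·: X^HX^H|X^HX^h|X^hX^h
H/I-2 ? ·: X^HY|X^hY
H/II-1 ? I-1×I-2: X^HX^h|X^hX^h
H/II-2 aff ·: X^hY
H/III-1 aff II-1×II-2: X^hY
⇒ H over [I-1,I-2,II-1,II-2,III-1]: 6 consistent

II-1 ∈ {X^HX^h, X^hX^h}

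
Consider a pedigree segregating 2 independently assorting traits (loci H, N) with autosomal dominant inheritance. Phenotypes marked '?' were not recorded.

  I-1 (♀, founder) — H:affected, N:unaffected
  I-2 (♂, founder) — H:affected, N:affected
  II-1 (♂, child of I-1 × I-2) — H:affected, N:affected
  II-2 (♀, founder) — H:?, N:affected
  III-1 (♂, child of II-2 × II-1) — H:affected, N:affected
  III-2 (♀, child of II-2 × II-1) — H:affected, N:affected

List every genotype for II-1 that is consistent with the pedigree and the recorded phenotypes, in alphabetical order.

H/I-1 aff ·: Hh|HH
H/I-2 aff ·: Hh|HH
H/II-1 aff I-1×I-2: Hh|HH
H/II-2 ? ·: hh|Hh|HH
H/III-1 aff II-2×II-1: Hh|HH
H/III-2 aff II-2×II-1: Hh|HH
⇒ H over [I-1,I-2,II-1,II-2,III-1,III-2]: 51 consistent
N/I-1 un ·: nn
N/I-2 aff ·: Nn|NN
N/II-1 aff I-1×I-2: Nn
N/II-2 aff ·: Nn|NN
N/III-1 aff II-2×II-1: Nn|NN
N/III-2 aff II-2×II-1: Nn|NN
⇒ N over [I-1,I-2,II-1,II-2,III-1,III-2]: 16 consistent

II-1 ∈ {HH Nn, Hh Nn}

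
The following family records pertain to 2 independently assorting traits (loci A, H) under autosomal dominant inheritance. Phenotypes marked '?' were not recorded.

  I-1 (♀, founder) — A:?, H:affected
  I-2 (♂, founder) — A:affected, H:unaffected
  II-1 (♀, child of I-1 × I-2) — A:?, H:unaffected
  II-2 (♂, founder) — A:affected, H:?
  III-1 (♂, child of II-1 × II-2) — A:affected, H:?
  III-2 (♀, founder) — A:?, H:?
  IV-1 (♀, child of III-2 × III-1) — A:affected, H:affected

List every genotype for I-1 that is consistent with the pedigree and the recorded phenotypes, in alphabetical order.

A/I-1 ? ·: aa|Aa|AA
A/I-2 aff ·: Aa|AA
A/II-1 ? I-1×I-2: aa|Aa|AA
A/II-2 aff ·: Aa|AA
A/III-1 aff II-1×II-2: Aa|AA
A/III-2 ? ·: aa|Aa|AA
A/IV-1 aff III-2×III-1: Aa|AA
⇒ A over [I-1,I-2,II-1,II-2,III-1,III-2,IV-1]: 162 consistent
H/I-1 aff ·: Hh
H/I-2 un ·: hh
H/II-1 un I-1×I-2: hh
H/II-2 ? ·: hh|Hh|HH
H/III-1 ? II-1×II-2: hh|Hh
H/III-2 ? ·: hh|Hh|HH
H/IV-1 aff III-2×III-1: Hh|HH
⇒ H over [I-1,I-2,II-1,II-2,III-1,III-2,IV-1]: 14 consistent

I-1 ∈ {AA Hh, Aa Hh, aa Hh}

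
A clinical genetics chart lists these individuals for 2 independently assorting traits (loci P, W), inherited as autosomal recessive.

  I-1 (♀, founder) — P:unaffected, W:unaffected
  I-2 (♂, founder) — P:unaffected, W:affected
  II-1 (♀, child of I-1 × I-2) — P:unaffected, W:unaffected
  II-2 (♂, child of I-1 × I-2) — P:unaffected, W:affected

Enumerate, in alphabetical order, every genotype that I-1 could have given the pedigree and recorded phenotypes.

P/I-1 un ·: PP|Pp
P/I-2 un ·: PP|Pp
P/II-1 un I-1×I-2: PP|Pp
P/II-2 un I-1×I-2: PP|Pp
⇒ P over [I-1,I-2,II-1,II-2]: 13 consistent
W/I-1 un ·: Ww
W/I-2 aff ·: ww
W/II-1 un I-1×I-2: Ww
W/II-2 aff I-1×I-2: ww
⇒ W over [I-1,I-2,II-1,II-2]: 1 consistent

I-1 ∈ {PP Ww, Pp Ww}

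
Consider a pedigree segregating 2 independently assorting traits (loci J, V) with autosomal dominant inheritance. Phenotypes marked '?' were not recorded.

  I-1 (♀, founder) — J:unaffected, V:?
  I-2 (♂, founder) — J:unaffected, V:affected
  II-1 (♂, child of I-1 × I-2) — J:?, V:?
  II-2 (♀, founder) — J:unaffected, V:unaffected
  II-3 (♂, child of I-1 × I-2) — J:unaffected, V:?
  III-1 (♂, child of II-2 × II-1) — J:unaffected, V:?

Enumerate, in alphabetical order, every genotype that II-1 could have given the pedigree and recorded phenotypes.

II-1 ∈ {jj VV, jj Vv, jj vv}

J/I-1 un ·: jj
J/I-2 un ·: jj
J/II-1 ? I-1×I-2: jj
J/II-2 un ·: jj
J/II-3 un I-1×I-2: jj
J/III-1 un II-2×II-1: jj
⇒ J over [I-1,I-2,II-1,II-2,II-3,III-1]: 1 consistent
V/I-1 ? ·: vv|Vv|VV
V/I-2 aff ·: Vv|VV
V/II-1 ? I-1×I-2: vv|Vv|VV
V/II-2 un ·: vv
V/II-3 ? I-1×I-2: vv|Vv|VV
V/III-1 ? II-2×II-1: vv|Vv
⇒ V over [I-1,I-2,II-1,II-2,II-3,III-1]: 33 consistent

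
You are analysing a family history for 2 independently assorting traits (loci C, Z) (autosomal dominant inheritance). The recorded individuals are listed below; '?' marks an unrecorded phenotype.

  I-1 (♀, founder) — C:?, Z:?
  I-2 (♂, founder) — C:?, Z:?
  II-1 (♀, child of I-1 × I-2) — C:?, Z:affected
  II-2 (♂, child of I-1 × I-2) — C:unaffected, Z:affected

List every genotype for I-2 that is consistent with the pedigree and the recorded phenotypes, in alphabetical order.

I-2 ∈ {Cc ZZ, Cc Zz, Cc zz, cc ZZ, cc Zz, cc zz}

C/I-1 ? ·: cc|Cc
C/I-2 ? ·: cc|Cc
C/II-1 ? I-1×I-2: cc|Cc|CC
C/II-2 un I-1×I-2: cc
⇒ C over [I-1,I-2,II-1,II-2]: 8 consistent
Z/I-1 ? ·: zz|Zz|ZZ
Z/I-2 ? ·: zz|Zz|ZZ
Z/II-1 aff I-1×I-2: Zz|ZZ
Z/II-2 aff I-1×I-2: Zz|ZZ
⇒ Z over [I-1,I-2,II-1,II-2]: 17 consistent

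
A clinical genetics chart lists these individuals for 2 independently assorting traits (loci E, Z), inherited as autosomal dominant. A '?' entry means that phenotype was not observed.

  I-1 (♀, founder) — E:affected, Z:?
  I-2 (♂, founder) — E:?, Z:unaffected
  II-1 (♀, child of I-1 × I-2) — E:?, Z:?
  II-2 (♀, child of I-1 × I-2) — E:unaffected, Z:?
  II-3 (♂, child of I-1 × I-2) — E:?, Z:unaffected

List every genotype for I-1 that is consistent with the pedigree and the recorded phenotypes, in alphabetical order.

E/I-1 aff ·: Ee
E/I-2 ? ·: ee|Ee
E/II-1 ? I-1×I-2: ee|Ee|EE
E/II-2 un I-1×I-2: ee
E/II-3 ? I-1×I-2: ee|Ee|EE
⇒ E over [I-1,I-2,II-1,II-2,II-3]: 13 consistent
Z/I-1 ? ·: zz|Zz
Z/I-2 un ·: zz
Z/II-1 ? I-1×I-2: zz|Zz
Z/II-2 ? I-1×I-2: zz|Zz
Z/II-3 un I-1×I-2: zz
⇒ Z over [I-1,I-2,II-1,II-2,II-3]: 5 consistent

I-1 ∈ {Ee Zz, Ee zz}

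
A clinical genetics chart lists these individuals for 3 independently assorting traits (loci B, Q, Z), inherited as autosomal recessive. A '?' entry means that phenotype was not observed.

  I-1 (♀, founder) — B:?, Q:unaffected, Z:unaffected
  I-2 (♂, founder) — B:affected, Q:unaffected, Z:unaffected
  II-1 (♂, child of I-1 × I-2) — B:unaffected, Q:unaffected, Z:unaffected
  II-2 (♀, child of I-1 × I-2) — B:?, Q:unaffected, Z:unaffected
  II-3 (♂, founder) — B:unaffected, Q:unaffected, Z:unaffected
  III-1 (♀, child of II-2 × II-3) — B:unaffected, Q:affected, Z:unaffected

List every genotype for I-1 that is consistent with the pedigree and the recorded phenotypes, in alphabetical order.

I-1 ∈ {BB QQ ZZ, BB QQ Zz, BB Qq ZZ, BB Qq Zz, Bb QQ ZZ, Bb QQ Zz, Bb Qq ZZ, Bb Qq Zz}

B/I-1 ? ·: BB|Bb
B/I-2 aff ·: bb
B/II-1 un I-1×I-2: Bb
B/II-2 ? I-1×I-2: Bb|bb
B/II-3 un ·: BB|Bb
B/III-1 un II-2×II-3: BB|Bb
⇒ B over [I-1,I-2,II-1,II-2,II-3,III-1]: 10 consistent
Q/I-1 un ·: QQ|Qq
Q/I-2 un ·: QQ|Qq
Q/II-1 un I-1×I-2: QQ|Qq
Q/II-2 un I-1×I-2: Qq
Q/II-3 un ·: Qq
Q/III-1 aff II-2×II-3: qq
⇒ Q over [I-1,I-2,II-1,II-2,II-3,III-1]: 6 consistent
Z/I-1 un ·: ZZ|Zz
Z/I-2 un ·: ZZ|Zz
Z/II-1 un I-1×I-2: ZZ|Zz
Z/II-2 un I-1×I-2: ZZ|Zz
Z/II-3 un ·: ZZ|Zz
Z/III-1 un II-2×II-3: ZZ|Zz
⇒ Z over [I-1,I-2,II-1,II-2,II-3,III-1]: 45 consistent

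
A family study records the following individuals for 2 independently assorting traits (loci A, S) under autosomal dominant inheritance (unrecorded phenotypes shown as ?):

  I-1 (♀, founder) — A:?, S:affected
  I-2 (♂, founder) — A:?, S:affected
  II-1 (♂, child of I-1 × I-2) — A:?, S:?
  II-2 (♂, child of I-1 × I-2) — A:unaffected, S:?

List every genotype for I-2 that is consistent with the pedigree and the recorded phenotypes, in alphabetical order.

A/I-1 ? ·: aa|Aa
A/I-2 ? ·: aa|Aa
A/II-1 ? I-1×I-2: aa|Aa|AA
A/II-2 un I-1×I-2: aa
⇒ A over [I-1,I-2,II-1,II-2]: 8 consistent
S/I-1 aff ·: Ss|SS
S/I-2 aff ·: Ss|SS
S/II-1 ? I-1×I-2: ss|Ss|SS
S/II-2 ? I-1×I-2: ss|Ss|SS
⇒ S over [I-1,I-2,II-1,II-2]: 18 consistent

I-2 ∈ {Aa SS, Aa Ss, aa SS, aa Ss}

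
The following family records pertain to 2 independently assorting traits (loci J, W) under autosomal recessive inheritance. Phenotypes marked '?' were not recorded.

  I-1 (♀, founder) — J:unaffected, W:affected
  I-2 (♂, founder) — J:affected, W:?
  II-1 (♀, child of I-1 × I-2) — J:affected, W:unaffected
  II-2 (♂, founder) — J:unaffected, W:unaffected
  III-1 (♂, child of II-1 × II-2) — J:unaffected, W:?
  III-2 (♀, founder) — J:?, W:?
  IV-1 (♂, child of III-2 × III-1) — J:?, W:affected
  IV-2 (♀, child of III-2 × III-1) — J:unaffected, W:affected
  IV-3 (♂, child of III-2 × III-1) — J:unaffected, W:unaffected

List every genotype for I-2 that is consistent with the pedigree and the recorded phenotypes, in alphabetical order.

J/I-1 un ·: Jj
J/I-2 aff ·: jj
J/II-1 aff I-1×I-2: jj
J/II-2 un ·: JJ|Jj
J/III-1 un II-1×II-2: Jj
J/III-2 ? ·: JJ|Jj|jj
J/IV-1 ? III-2×III-1: JJ|Jj|jj
J/IV-2 un III-2×III-1: JJ|Jj
J/IV-3 un III-2×III-1: JJ|Jj
⇒ J over [I-1,I-2,II-1,II-2,III-1,III-2,IV-1,IV-2,IV-3]: 44 consistent
W/I-1 aff ·: ww
W/I-2 ? ·: WW|Ww
W/II-1 un I-1×I-2: Ww
W/II-2 un ·: WW|Ww
W/III-1 ? II-1×II-2: Ww|ww
W/III-2 ? ·: Ww|ww
W/IV-1 aff III-2×III-1: ww
W/IV-2 aff III-2×III-1: ww
W/IV-3 un III-2×III-1: WW|Ww
⇒ W over [I-1,I-2,II-1,II-2,III-1,III-2,IV-1,IV-2,IV-3]: 14 consistent

I-2 ∈ {jj WW, jj Ww}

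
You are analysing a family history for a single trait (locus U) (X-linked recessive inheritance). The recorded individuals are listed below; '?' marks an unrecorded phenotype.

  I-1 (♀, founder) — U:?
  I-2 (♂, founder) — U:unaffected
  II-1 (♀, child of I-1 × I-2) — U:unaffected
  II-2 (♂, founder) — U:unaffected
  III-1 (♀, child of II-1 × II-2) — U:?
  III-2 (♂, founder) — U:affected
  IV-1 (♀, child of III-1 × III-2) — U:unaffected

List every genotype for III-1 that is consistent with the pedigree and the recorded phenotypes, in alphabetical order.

U/I-1 ? ·: X^UX^U|X^UX^u|X^uX^u
U/I-2 un ·: X^UY
U/II-1 un I-1×I-2: X^UX^U|X^UX^u
U/II-2 un ·: X^UY
U/III-1 ? II-1×II-2: X^UX^U|X^UX^u
U/III-2 aff ·: X^uY
U/IV-1 un III-1×III-2: X^UX^u
⇒ U over [I-1,I-2,II-1,II-2,III-1,III-2,IV-1]: 6 consistent

III-1 ∈ {X^UX^U, X^UX^u}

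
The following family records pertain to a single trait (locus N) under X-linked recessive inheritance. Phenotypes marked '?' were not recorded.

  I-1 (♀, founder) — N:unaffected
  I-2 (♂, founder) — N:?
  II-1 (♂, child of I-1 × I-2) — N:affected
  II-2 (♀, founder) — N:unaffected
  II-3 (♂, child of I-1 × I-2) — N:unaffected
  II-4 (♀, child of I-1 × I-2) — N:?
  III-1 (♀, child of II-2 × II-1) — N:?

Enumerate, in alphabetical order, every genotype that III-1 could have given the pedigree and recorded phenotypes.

N/I-1 un ·: X^NX^n
N/I-2 ? ·: X^NY|X^nY
N/II-1 aff I-1×I-2: X^nY
N/II-2 un ·: X^NX^N|X^NX^n
N/II-3 un I-1×I-2: X^NY
N/II-4 ? I-1×I-2: X^NX^N|X^NX^n|X^nX^n
N/III-1 ? II-2×II-1: X^NX^n|X^nX^n
⇒ N over [I-1,I-2,II-1,II-2,II-3,II-4,III-1]: 12 consistent

III-1 ∈ {X^NX^n, X^nX^n}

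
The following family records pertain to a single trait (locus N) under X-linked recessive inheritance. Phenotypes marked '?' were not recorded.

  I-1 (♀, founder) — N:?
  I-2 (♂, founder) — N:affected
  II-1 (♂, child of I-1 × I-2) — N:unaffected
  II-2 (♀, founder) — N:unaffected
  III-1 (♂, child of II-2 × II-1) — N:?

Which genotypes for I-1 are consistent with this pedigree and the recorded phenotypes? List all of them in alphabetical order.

N/I-1 ? ·: X^NX^N|X^NX^n
N/I-2 aff ·: X^nY
N/II-1 un I-1×I-2: X^NY
N/II-2 un ·: X^NX^N|X^NX^n
N/III-1 ? II-2×II-1: X^NY|X^nY
⇒ N over [I-1,I-2,II-1,II-2,III-1]: 6 consistent

I-1 ∈ {X^NX^N, X^NX^n}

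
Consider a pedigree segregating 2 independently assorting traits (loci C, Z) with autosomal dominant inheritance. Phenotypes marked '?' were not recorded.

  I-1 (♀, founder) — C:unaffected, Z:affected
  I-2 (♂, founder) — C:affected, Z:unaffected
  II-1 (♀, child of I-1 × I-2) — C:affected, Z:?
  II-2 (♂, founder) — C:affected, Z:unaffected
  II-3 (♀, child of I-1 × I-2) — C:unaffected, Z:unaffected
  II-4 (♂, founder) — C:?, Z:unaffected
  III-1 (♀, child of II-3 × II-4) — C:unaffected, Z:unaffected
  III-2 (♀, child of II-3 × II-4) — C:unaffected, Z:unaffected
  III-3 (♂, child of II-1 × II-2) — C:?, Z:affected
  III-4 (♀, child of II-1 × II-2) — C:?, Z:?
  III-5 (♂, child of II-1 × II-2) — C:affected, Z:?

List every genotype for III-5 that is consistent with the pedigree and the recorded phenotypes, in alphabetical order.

C/I-1 un ·: cc
C/I-2 aff ·: Cc
C/II-1 aff I-1×I-2: Cc
C/II-2 aff ·: Cc|CC
C/II-3 un I-1×I-2: cc
C/II-4 ? ·: cc|Cc
C/III-1 un II-3×II-4: cc
C/III-2 un II-3×II-4: cc
C/III-3 ? II-1×II-2: cc|Cc|CC
C/III-4 ? II-1×II-2: cc|Cc|CC
C/III-5 aff II-1×II-2: Cc|CC
⇒ C over [I-1,I-2,II-1,II-2,II-3,II-4,III-1,III-2,III-3,III-4,III-5]: 52 consistent
Z/I-1 aff ·: Zz
Z/I-2 un ·: zz
Z/II-1 ? I-1×I-2: Zz
Z/II-2 un ·: zz
Z/II-3 un I-1×I-2: zz
Z/II-4 un ·: zz
Z/III-1 un II-3×II-4: zz
Z/III-2 un II-3×II-4: zz
Z/III-3 aff II-1×II-2: Zz
Z/III-4 ? II-1×II-2: zz|Zz
Z/III-5 ? II-1×II-2: zz|Zz
⇒ Z over [I-1,I-2,II-1,II-2,II-3,II-4,III-1,III-2,III-3,III-4,III-5]: 4 consistent

III-5 ∈ {CC Zz, CC zz, Cc Zz, Cc zz}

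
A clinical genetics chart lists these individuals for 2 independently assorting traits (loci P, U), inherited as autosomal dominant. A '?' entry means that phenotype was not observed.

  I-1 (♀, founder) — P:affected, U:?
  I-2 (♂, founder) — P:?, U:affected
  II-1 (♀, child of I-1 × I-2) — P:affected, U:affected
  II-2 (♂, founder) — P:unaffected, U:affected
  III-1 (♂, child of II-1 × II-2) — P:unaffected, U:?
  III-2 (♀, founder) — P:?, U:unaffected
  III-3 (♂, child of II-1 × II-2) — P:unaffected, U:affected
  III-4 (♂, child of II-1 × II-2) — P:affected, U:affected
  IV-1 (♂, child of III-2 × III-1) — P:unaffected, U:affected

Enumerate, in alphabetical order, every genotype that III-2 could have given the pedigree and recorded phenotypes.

III-2 ∈ {Pp uu, pp uu}

P/I-1 aff ·: Pp|PP
P/I-2 ? ·: pp|Pp|PP
P/II-1 aff I-1×I-2: Pp
P/II-2 un ·: pp
P/III-1 un II-1×II-2: pp
P/III-2 ? ·: pp|Pp
P/III-3 un II-1×II-2: pp
P/III-4 aff II-1×II-2: Pp
P/IV-1 un III-2×III-1: pp
⇒ P over [I-1,I-2,II-1,II-2,III-1,III-2,III-3,III-4,IV-1]: 10 consistent
U/I-1 ? ·: uu|Uu|UU
U/I-2 aff ·: Uu|UU
U/II-1 aff I-1×I-2: Uu|UU
U/II-2 aff ·: Uu|UU
U/III-1 ? II-1×II-2: Uu|UU
U/III-2 un ·: uu
U/III-3 aff II-1×II-2: Uu|UU
U/III-4 aff II-1×II-2: Uu|UU
U/IV-1 aff III-2×III-1: Uu
⇒ U over [I-1,I-2,II-1,II-2,III-1,III-2,III-3,III-4,IV-1]: 116 consistent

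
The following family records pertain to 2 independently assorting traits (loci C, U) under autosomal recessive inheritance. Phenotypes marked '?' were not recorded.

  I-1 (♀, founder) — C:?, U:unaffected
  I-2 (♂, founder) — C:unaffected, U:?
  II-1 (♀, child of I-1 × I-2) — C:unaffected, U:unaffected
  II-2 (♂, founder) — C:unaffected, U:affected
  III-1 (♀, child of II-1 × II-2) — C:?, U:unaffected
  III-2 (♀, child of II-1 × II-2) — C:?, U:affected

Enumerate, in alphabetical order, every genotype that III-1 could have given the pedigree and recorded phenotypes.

III-1 ∈ {CC Uu, Cc Uu, cc Uu}

C/I-1 ? ·: CC|Cc|cc
C/I-2 un ·: CC|Cc
C/II-1 un I-1×I-2: CC|Cc
C/II-2 un ·: CC|Cc
C/III-1 ? II-1×II-2: CC|Cc|cc
C/III-2 ? II-1×II-2: CC|Cc|cc
⇒ C over [I-1,I-2,II-1,II-2,III-1,III-2]: 85 consistent
U/I-1 un ·: UU|Uu
U/I-2 ? ·: UU|Uu|uu
U/II-1 un I-1×I-2: Uu
U/II-2 aff ·: uu
U/III-1 un II-1×II-2: Uu
U/III-2 aff II-1×II-2: uu
⇒ U over [I-1,I-2,II-1,II-2,III-1,III-2]: 5 consistent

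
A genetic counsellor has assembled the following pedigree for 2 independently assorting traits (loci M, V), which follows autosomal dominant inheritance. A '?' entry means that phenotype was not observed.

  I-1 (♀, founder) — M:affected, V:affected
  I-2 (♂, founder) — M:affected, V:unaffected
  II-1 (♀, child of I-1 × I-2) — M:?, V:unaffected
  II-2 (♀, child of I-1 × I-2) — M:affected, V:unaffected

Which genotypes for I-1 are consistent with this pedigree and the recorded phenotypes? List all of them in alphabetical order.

M/I-1 aff ·: Mm|MM
M/I-2 aff ·: Mm|MM
M/II-1 ? I-1×I-2: mm|Mm|MM
M/II-2 aff I-1×I-2: Mm|MM
⇒ M over [I-1,I-2,II-1,II-2]: 15 consistent
V/I-1 aff ·: Vv
V/I-2 un ·: vv
V/II-1 un I-1×I-2: vv
V/II-2 un I-1×I-2: vv
⇒ V over [I-1,I-2,II-1,II-2]: 1 consistent

I-1 ∈ {MM Vv, Mm Vv}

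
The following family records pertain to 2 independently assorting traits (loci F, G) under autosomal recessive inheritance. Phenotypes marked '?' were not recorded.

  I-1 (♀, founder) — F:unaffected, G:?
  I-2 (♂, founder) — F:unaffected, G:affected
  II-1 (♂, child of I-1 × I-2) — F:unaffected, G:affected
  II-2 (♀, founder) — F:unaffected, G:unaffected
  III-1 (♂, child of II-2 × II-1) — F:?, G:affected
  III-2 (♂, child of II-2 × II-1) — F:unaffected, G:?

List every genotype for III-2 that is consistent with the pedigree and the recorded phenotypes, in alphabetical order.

III-2 ∈ {FF Gg, FF gg, Ff Gg, Ff gg}

F/I-1 un ·: FF|Ff
F/I-2 un ·: FF|Ff
F/II-1 un I-1×I-2: FF|Ff
F/II-2 un ·: FF|Ff
F/III-1 ? II-2×II-1: FF|Ff|ff
F/III-2 un II-2×II-1: FF|Ff
⇒ F over [I-1,I-2,II-1,II-2,III-1,III-2]: 50 consistent
G/I-1 ? ·: Gg|gg
G/I-2 aff ·: gg
G/II-1 aff I-1×I-2: gg
G/II-2 un ·: Gg
G/III-1 aff II-2×II-1: gg
G/III-2 ? II-2×II-1: Gg|gg
⇒ G over [I-1,I-2,II-1,II-2,III-1,III-2]: 4 consistent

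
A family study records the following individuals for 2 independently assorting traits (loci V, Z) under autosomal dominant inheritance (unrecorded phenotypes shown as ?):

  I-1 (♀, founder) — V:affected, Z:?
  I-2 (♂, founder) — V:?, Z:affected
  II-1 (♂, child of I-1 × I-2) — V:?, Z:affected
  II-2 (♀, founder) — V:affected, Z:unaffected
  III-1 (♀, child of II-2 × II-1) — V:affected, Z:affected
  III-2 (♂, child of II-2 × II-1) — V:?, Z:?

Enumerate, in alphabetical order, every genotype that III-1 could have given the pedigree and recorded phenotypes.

III-1 ∈ {VV Zz, Vv Zz}

V/I-1 aff ·: Vv|VV
V/I-2 ? ·: vv|Vv|VV
V/II-1 ? I-1×I-2: vv|Vv|VV
V/II-2 aff ·: Vv|VV
V/III-1 aff II-2×II-1: Vv|VV
V/III-2 ? II-2×II-1: vv|Vv|VV
⇒ V over [I-1,I-2,II-1,II-2,III-1,III-2]: 76 consistent
Z/I-1 ? ·: zz|Zz|ZZ
Z/I-2 aff ·: Zz|ZZ
Z/II-1 aff I-1×I-2: Zz|ZZ
Z/II-2 un ·: zz
Z/III-1 aff II-2×II-1: Zz
Z/III-2 ? II-2×II-1: zz|Zz
⇒ Z over [I-1,I-2,II-1,II-2,III-1,III-2]: 14 consistent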